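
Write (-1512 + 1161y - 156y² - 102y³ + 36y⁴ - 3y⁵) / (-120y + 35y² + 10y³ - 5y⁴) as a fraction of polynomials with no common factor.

(63 - 30y + 3y²)/(5y)

By polynomial division,
  -3y⁵ + 36y⁴ - 102y³ - 156y² + 1161y - 1512 = ((3/5)y - 6)(-5y⁴ + 10y³ + 35y² - 120y) + (-63y³ + 126y² + 441y - 1512)
  -5y⁴ + 10y³ + 35y² - 120y = ((5/63)y)(-63y³ + 126y² + 441y - 1512) + (0)
Last nonzero remainder: -63y³ + 126y² + 441y - 1512. Dividing through by -63 gives the monic gcd y³ - 2y² - 7y + 24.
Cancel y³ - 2y² - 7y + 24 from numerator and denominator to get the reduced form.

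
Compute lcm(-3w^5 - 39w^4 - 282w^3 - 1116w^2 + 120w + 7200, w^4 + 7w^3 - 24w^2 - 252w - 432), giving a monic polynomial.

w^7 + 10w^6 + 37w^5 - 144w^4 - 2848w^3 - 8976w^2 + 7920w + 43200

Apply the Euclidean algorithm:
  -3w^5 - 39w^4 - 282w^3 - 1116w^2 + 120w + 7200 = (-3w - 18)(w^4 + 7w^3 - 24w^2 - 252w - 432) + (-228w^3 - 2304w^2 - 5712w - 576)
  w^4 + 7w^3 - 24w^2 - 252w - 432 = (-(1/228)w + 59/4332)(-228w^3 - 2304w^2 - 5712w - 576) + (-(6380/361)w^2 - (63800/361)w - 153120/361)
  -228w^3 - 2304w^2 - 5712w - 576 = ((20577/1595)w + 2166/1595)(-(6380/361)w^2 - (63800/361)w - 153120/361) + (0)
Last nonzero remainder: -(6380/361)w^2 - (63800/361)w - 153120/361. Dividing through by -6380/361 gives the monic gcd w^2 + 10w + 24.
Then lcm(f, g) = f·g / gcd(f, g); expanding and making the result monic gives the answer.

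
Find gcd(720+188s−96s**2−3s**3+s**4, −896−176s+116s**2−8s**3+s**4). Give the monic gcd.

−8−2s+s**2

Euclidean algorithm in ℚ[s]:
  s**4−3s**3−96s**2+188s+720 = (s**4−8s**3+116s**2−176s−896) + (5s**3−212s**2+364s+1616)
  s**4−8s**3+116s**2−176s−896 = ((1/5)s+172/25)(5s**3−212s**2+364s+1616) + ((37544/25)s**2−(75088/25)s−300352/25)
  5s**3−212s**2+364s+1616 = ((125/37544)s−2525/18772)((37544/25)s**2−(75088/25)s−300352/25) + (0)
Last nonzero remainder: (37544/25)s**2−(75088/25)s−300352/25. Dividing through by 37544/25 gives the monic gcd s**2−2s−8.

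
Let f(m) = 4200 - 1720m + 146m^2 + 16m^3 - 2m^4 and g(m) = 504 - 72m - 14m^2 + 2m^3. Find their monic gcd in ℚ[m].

42 - 13m + m^2

Apply the Euclidean algorithm:
  -2m^4 + 16m^3 + 146m^2 - 1720m + 4200 = (-m + 1)(2m^3 - 14m^2 - 72m + 504) + (88m^2 - 1144m + 3696)
  2m^3 - 14m^2 - 72m + 504 = ((1/44)m + 3/22)(88m^2 - 1144m + 3696) + (0)
Last nonzero remainder: 88m^2 - 1144m + 3696. Dividing through by 88 gives the monic gcd m^2 - 13m + 42.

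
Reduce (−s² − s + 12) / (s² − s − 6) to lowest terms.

Euclidean algorithm in ℚ[s]:
  −s² − s + 12 = (−1)(s² − s − 6) + (−2s + 6)
  s² − s − 6 = (−(1/2)s − 1)(−2s + 6) + (0)
Last nonzero remainder: −2s + 6. Dividing through by −2 gives the monic gcd s − 3.
Cancel s − 3 from numerator and denominator to get the reduced form.

(−s − 4)/(s + 2)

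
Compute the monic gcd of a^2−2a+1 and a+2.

Euclidean algorithm in ℚ[a]:
  a^2−2a+1 = (a−4)(a+2) + (9)
  a+2 = ((1/9)a+2/9)(9) + (0)
The last nonzero remainder is the constant 9, so the polynomials are coprime and gcd = 1.

1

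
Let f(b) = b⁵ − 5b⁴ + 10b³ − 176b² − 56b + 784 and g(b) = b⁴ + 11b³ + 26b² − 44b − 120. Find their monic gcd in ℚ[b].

b² − 4

By polynomial division,
  b⁵ − 5b⁴ + 10b³ − 176b² − 56b + 784 = (b − 16)(b⁴ + 11b³ + 26b² − 44b − 120) + (160b³ + 284b² − 640b − 1136)
  b⁴ + 11b³ + 26b² − 44b − 120 = ((1/160)b + 369/6400)(160b³ + 284b² − 640b − 1136) + ((21801/1600)b² − 21801/400)
  160b³ + 284b² − 640b − 1136 = ((256000/21801)b + 454400/21801)((21801/1600)b² − 21801/400) + (0)
Last nonzero remainder: (21801/1600)b² − 21801/400. Dividing through by 21801/1600 gives the monic gcd b² − 4.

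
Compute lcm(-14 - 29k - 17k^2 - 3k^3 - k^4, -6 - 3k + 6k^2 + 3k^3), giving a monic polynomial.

By polynomial division,
  -k^4 - 3k^3 - 17k^2 - 29k - 14 = (-(1/3)k - 1/3)(3k^3 + 6k^2 - 3k - 6) + (-16k^2 - 32k - 16)
  3k^3 + 6k^2 - 3k - 6 = (-(3/16)k)(-16k^2 - 32k - 16) + (-6k - 6)
  -16k^2 - 32k - 16 = ((8/3)k + 8/3)(-6k - 6) + (0)
Last nonzero remainder: -6k - 6. Dividing through by -6 gives the monic gcd k + 1.
Then lcm(f, g) = f·g / gcd(f, g); expanding and making the result monic gives the answer.

-28 - 44k + 9k^2 + 40k^3 + 18k^4 + 4k^5 + k^6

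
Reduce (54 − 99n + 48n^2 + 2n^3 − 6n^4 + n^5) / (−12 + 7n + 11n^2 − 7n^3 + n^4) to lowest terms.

Repeated division with remainder:
  n^5 − 6n^4 + 2n^3 + 48n^2 − 99n + 54 = (n + 1)(n^4 − 7n^3 + 11n^2 + 7n − 12) + (−2n^3 + 30n^2 − 94n + 66)
  n^4 − 7n^3 + 11n^2 + 7n − 12 = (−(1/2)n − 4)(−2n^3 + 30n^2 − 94n + 66) + (84n^2 − 336n + 252)
  −2n^3 + 30n^2 − 94n + 66 = (−(1/42)n + 11/42)(84n^2 − 336n + 252) + (0)
Last nonzero remainder: 84n^2 − 336n + 252. Dividing through by 84 gives the monic gcd n^2 − 4n + 3.
Cancel n^2 − 4n + 3 from numerator and denominator to get the reduced form.

(18 − 9n − 2n^2 + n^3)/(−4 − 3n + n^2)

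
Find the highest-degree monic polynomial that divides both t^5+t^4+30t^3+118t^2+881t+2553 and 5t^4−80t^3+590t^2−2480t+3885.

Euclidean algorithm in ℚ[t]:
  t^5+t^4+30t^3+118t^2+881t+2553 = ((1/5)t+17/5)(5t^4−80t^3+590t^2−2480t+3885) + (184t^3−1392t^2+8536t−10656)
  5t^4−80t^3+590t^2−2480t+3885 = ((5/184)t−485/2116)(184t^3−1392t^2+8536t−10656) + ((20625/529)t^2−(123750/529)t+763125/529)
  184t^3−1392t^2+8536t−10656 = ((97336/20625)t−50784/6875)((20625/529)t^2−(123750/529)t+763125/529) + (0)
Last nonzero remainder: (20625/529)t^2−(123750/529)t+763125/529. Dividing through by 20625/529 gives the monic gcd t^2−6t+37.

t^2−6t+37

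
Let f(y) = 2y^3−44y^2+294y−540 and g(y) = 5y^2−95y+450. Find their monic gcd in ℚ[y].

y^2−19y+90

Euclidean algorithm in ℚ[y]:
  2y^3−44y^2+294y−540 = ((2/5)y−6/5)(5y^2−95y+450) + (0)
Last nonzero remainder: 5y^2−95y+450. Dividing through by 5 gives the monic gcd y^2−19y+90.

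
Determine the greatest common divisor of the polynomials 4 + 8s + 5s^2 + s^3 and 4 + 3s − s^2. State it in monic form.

By polynomial division,
  s^3 + 5s^2 + 8s + 4 = (−s − 8)(−s^2 + 3s + 4) + (36s + 36)
  −s^2 + 3s + 4 = (−(1/36)s + 1/9)(36s + 36) + (0)
Last nonzero remainder: 36s + 36. Dividing through by 36 gives the monic gcd s + 1.

1 + s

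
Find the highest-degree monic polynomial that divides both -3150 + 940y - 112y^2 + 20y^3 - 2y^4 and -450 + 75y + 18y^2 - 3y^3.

Apply the Euclidean algorithm:
  -2y^4 + 20y^3 - 112y^2 + 940y - 3150 = ((2/3)y - 8/3)(-3y^3 + 18y^2 + 75y - 450) + (-114y^2 + 1440y - 4350)
  -3y^3 + 18y^2 + 75y - 450 = ((1/38)y + 63/361)(-114y^2 + 1440y - 4350) + (-(22320/361)y + 111600/361)
  -114y^2 + 1440y - 4350 = ((6859/3720)y - 10469/744)(-(22320/361)y + 111600/361) + (0)
Last nonzero remainder: -(22320/361)y + 111600/361. Dividing through by -22320/361 gives the monic gcd y - 5.

-5 + y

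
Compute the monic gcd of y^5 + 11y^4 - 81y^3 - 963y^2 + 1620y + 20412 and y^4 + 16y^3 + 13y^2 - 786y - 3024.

By polynomial division,
  y^5 + 11y^4 - 81y^3 - 963y^2 + 1620y + 20412 = (y - 5)(y^4 + 16y^3 + 13y^2 - 786y - 3024) + (-14y^3 - 112y^2 + 714y + 5292)
  y^4 + 16y^3 + 13y^2 - 786y - 3024 = (-(1/14)y - 4/7)(-14y^3 - 112y^2 + 714y + 5292) + (0)
Last nonzero remainder: -14y^3 - 112y^2 + 714y + 5292. Dividing through by -14 gives the monic gcd y^3 + 8y^2 - 51y - 378.

y^3 + 8y^2 - 51y - 378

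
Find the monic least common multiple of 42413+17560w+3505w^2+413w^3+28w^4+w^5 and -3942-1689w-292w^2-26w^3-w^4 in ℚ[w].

2290302+1584435w+495083w^2+92437w^3+11212w^4+887w^5+43w^6+w^7

Euclidean algorithm in ℚ[w]:
  w^5+28w^4+413w^3+3505w^2+17560w+42413 = (-w-2)(-w^4-26w^3-292w^2-1689w-3942) + (69w^3+1232w^2+10240w+34529)
  -w^4-26w^3-292w^2-1689w-3942 = (-(1/69)w-562/4761)(69w^3+1232w^2+10240w+34529) + ((8732/4761)w^2+(96052/4761)w+637436/4761)
  69w^3+1232w^2+10240w+34529 = ((328509/8732)w+2251953/8732)((8732/4761)w^2+(96052/4761)w+637436/4761) + (0)
Last nonzero remainder: (8732/4761)w^2+(96052/4761)w+637436/4761. Dividing through by 8732/4761 gives the monic gcd w^2+11w+73.
Then lcm(f, g) = f·g / gcd(f, g); expanding and making the result monic gives the answer.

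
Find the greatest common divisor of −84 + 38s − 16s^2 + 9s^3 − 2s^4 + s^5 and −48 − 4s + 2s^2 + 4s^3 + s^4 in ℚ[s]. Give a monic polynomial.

By polynomial division,
  s^5 − 2s^4 + 9s^3 − 16s^2 + 38s − 84 = (s − 6)(s^4 + 4s^3 + 2s^2 − 4s − 48) + (31s^3 + 62s − 372)
  s^4 + 4s^3 + 2s^2 − 4s − 48 = ((1/31)s + 4/31)(31s^3 + 62s − 372) + (0)
Last nonzero remainder: 31s^3 + 62s − 372. Dividing through by 31 gives the monic gcd s^3 + 2s − 12.

−12 + 2s + s^3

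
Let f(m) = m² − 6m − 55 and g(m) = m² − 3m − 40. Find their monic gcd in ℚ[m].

Repeated division with remainder:
  m² − 6m − 55 = (m² − 3m − 40) + (−3m − 15)
  m² − 3m − 40 = (−(1/3)m + 8/3)(−3m − 15) + (0)
Last nonzero remainder: −3m − 15. Dividing through by −3 gives the monic gcd m + 5.

m + 5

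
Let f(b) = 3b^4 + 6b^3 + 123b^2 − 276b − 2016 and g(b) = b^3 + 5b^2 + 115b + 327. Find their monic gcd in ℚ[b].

Repeated division with remainder:
  3b^4 + 6b^3 + 123b^2 − 276b − 2016 = (3b − 9)(b^3 + 5b^2 + 115b + 327) + (−177b^2 − 222b + 927)
  b^3 + 5b^2 + 115b + 327 = (−(1/177)b − 221/10443)(−177b^2 − 222b + 927) + ((402192/3481)b + 1206576/3481)
  −177b^2 − 222b + 927 = (−(205379/134064)b + 358543/134064)((402192/3481)b + 1206576/3481) + (0)
Last nonzero remainder: (402192/3481)b + 1206576/3481. Dividing through by 402192/3481 gives the monic gcd b + 3.

b + 3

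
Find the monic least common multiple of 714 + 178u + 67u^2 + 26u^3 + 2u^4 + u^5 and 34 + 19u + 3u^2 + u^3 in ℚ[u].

By polynomial division,
  u^5 + 2u^4 + 26u^3 + 67u^2 + 178u + 714 = (u^2 - u + 10)(u^3 + 3u^2 + 19u + 34) + (22u^2 + 22u + 374)
  u^3 + 3u^2 + 19u + 34 = ((1/22)u + 1/11)(22u^2 + 22u + 374) + (0)
Last nonzero remainder: 22u^2 + 22u + 374. Dividing through by 22 gives the monic gcd u^2 + u + 17.
Then lcm(f, g) = f·g / gcd(f, g); expanding and making the result monic gives the answer.

1428 + 1070u + 312u^2 + 119u^3 + 30u^4 + 4u^5 + u^6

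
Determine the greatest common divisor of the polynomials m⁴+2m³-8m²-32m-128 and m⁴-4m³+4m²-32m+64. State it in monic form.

m³-2m²-32

Euclidean algorithm in ℚ[m]:
  m⁴+2m³-8m²-32m-128 = (m⁴-4m³+4m²-32m+64) + (6m³-12m²-192)
  m⁴-4m³+4m²-32m+64 = ((1/6)m-1/3)(6m³-12m²-192) + (0)
Last nonzero remainder: 6m³-12m²-192. Dividing through by 6 gives the monic gcd m³-2m²-32.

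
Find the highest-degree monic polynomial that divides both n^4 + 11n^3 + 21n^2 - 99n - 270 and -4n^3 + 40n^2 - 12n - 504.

n + 3

Repeated division with remainder:
  n^4 + 11n^3 + 21n^2 - 99n - 270 = (-(1/4)n - 21/4)(-4n^3 + 40n^2 - 12n - 504) + (228n^2 - 288n - 2916)
  -4n^3 + 40n^2 - 12n - 504 = (-(1/57)n + 166/1083)(228n^2 - 288n - 2916) + (-(6864/361)n - 20592/361)
  228n^2 - 288n - 2916 = (-(6859/572)n + 29241/572)(-(6864/361)n - 20592/361) + (0)
Last nonzero remainder: -(6864/361)n - 20592/361. Dividing through by -6864/361 gives the monic gcd n + 3.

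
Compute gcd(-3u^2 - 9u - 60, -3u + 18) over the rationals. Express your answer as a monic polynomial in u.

1

Apply the Euclidean algorithm:
  -3u^2 - 9u - 60 = (u + 9)(-3u + 18) + (-222)
  -3u + 18 = ((1/74)u - 3/37)(-222) + (0)
The last nonzero remainder is the constant -222, so the polynomials are coprime and gcd = 1.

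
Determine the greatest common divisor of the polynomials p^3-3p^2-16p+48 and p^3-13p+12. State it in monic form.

p^2+p-12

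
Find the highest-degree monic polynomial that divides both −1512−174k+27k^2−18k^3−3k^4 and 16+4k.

4+k

Repeated division with remainder:
  −3k^4−18k^3+27k^2−174k−1512 = (−(3/4)k^3−(3/2)k^2+(51/4)k−189/2)(4k+16) + (0)
Last nonzero remainder: 4k+16. Dividing through by 4 gives the monic gcd k+4.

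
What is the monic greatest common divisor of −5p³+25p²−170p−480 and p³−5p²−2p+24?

p+2

Apply the Euclidean algorithm:
  −5p³+25p²−170p−480 = (−5)(p³−5p²−2p+24) + (−180p−360)
  p³−5p²−2p+24 = (−(1/180)p²+(7/180)p−1/15)(−180p−360) + (0)
Last nonzero remainder: −180p−360. Dividing through by −180 gives the monic gcd p+2.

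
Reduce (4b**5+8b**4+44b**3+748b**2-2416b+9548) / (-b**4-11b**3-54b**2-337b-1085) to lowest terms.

By polynomial division,
  4b**5+8b**4+44b**3+748b**2-2416b+9548 = (-4b+36)(-b**4-11b**3-54b**2-337b-1085) + (224b**3+1344b**2+5376b+48608)
  -b**4-11b**3-54b**2-337b-1085 = (-(1/224)b-5/224)(224b**3+1344b**2+5376b+48608) + (0)
Last nonzero remainder: 224b**3+1344b**2+5376b+48608. Dividing through by 224 gives the monic gcd b**3+6b**2+24b+217.
Cancel b**3+6b**2+24b+217 from numerator and denominator to get the reduced form.

(-4b**2+16b-44)/(b+5)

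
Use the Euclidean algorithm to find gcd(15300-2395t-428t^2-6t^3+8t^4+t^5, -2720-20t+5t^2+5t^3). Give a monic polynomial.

68+9t+t^2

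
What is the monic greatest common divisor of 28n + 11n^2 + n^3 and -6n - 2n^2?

n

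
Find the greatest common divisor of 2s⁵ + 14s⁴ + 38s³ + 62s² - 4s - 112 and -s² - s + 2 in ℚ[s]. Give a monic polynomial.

s² + s - 2

By polynomial division,
  2s⁵ + 14s⁴ + 38s³ + 62s² - 4s - 112 = (-2s³ - 12s² - 30s - 56)(-s² - s + 2) + (0)
Last nonzero remainder: -s² - s + 2. Dividing through by -1 gives the monic gcd s² + s - 2.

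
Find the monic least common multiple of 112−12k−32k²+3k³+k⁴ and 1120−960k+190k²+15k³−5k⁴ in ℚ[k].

Apply the Euclidean algorithm:
  k⁴+3k³−32k²−12k+112 = (−1/5)(−5k⁴+15k³+190k²−960k+1120) + (6k³+6k²−204k+336)
  −5k⁴+15k³+190k²−960k+1120 = (−(5/6)k+10/3)(6k³+6k²−204k+336) + (0)
Last nonzero remainder: 6k³+6k²−204k+336. Dividing through by 6 gives the monic gcd k³+k²−34k+56.
Then lcm(f, g) = f·g / gcd(f, g); expanding and making the result monic gives the answer.

−448+160k+116k²−44k³−k⁴+k⁵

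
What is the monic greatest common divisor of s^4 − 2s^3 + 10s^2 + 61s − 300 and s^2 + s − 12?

Repeated division with remainder:
  s^4 − 2s^3 + 10s^2 + 61s − 300 = (s^2 − 3s + 25)(s^2 + s − 12) + (0)
The last nonzero remainder s^2 + s − 12 is already monic.

s^2 + s − 12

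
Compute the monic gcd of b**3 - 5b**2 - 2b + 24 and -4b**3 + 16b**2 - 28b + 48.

Apply the Euclidean algorithm:
  b**3 - 5b**2 - 2b + 24 = (-1/4)(-4b**3 + 16b**2 - 28b + 48) + (-b**2 - 9b + 36)
  -4b**3 + 16b**2 - 28b + 48 = (4b - 52)(-b**2 - 9b + 36) + (-640b + 1920)
  -b**2 - 9b + 36 = ((1/640)b + 3/160)(-640b + 1920) + (0)
Last nonzero remainder: -640b + 1920. Dividing through by -640 gives the monic gcd b - 3.

b - 3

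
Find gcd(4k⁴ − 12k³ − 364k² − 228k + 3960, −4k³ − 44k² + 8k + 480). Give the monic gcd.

k − 3

By polynomial division,
  4k⁴ − 12k³ − 364k² − 228k + 3960 = (−k + 14)(−4k³ − 44k² + 8k + 480) + (260k² + 140k − 2760)
  −4k³ − 44k² + 8k + 480 = (−(1/65)k − 136/845)(260k² + 140k − 2760) + (−(2016/169)k + 6048/169)
  260k² + 140k − 2760 = (−(10985/504)k − 19435/252)(−(2016/169)k + 6048/169) + (0)
Last nonzero remainder: −(2016/169)k + 6048/169. Dividing through by −2016/169 gives the monic gcd k − 3.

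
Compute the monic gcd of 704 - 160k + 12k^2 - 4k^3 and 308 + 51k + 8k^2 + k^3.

44 + k + k^2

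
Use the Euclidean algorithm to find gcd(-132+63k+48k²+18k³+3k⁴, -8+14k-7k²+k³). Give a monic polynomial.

-1+k

Apply the Euclidean algorithm:
  3k⁴+18k³+48k²+63k-132 = (3k+39)(k³-7k²+14k-8) + (279k²-459k+180)
  k³-7k²+14k-8 = ((1/279)k-166/8649)(279k²-459k+180) + ((4368/961)k-4368/961)
  279k²-459k+180 = ((89373/1456)k-14415/364)((4368/961)k-4368/961) + (0)
Last nonzero remainder: (4368/961)k-4368/961. Dividing through by 4368/961 gives the monic gcd k-1.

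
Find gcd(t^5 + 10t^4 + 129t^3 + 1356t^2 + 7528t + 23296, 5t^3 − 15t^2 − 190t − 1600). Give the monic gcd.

t^2 + 7t + 32

Apply the Euclidean algorithm:
  t^5 + 10t^4 + 129t^3 + 1356t^2 + 7528t + 23296 = ((1/5)t^2 + (13/5)t + 206/5)(5t^3 − 15t^2 − 190t − 1600) + (2788t^2 + 19516t + 89216)
  5t^3 − 15t^2 − 190t − 1600 = ((5/2788)t − 25/1394)(2788t^2 + 19516t + 89216) + (0)
Last nonzero remainder: 2788t^2 + 19516t + 89216. Dividing through by 2788 gives the monic gcd t^2 + 7t + 32.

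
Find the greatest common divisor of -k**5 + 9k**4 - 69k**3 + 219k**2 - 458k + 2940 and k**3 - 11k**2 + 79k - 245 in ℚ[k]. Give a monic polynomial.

Repeated division with remainder:
  -k**5 + 9k**4 - 69k**3 + 219k**2 - 458k + 2940 = (-k**2 - 2k - 12)(k**3 - 11k**2 + 79k - 245) + (0)
The last nonzero remainder k**3 - 11k**2 + 79k - 245 is already monic.

k**3 - 11k**2 + 79k - 245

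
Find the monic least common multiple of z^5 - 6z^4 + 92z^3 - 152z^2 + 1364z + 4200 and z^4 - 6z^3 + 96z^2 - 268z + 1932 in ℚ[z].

z^7 - 8z^6 + 150z^5 - 612z^4 + 5900z^3 - 5520z^2 + 54344z + 193200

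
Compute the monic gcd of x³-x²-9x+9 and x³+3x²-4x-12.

Apply the Euclidean algorithm:
  x³-x²-9x+9 = (x³+3x²-4x-12) + (-4x²-5x+21)
  x³+3x²-4x-12 = (-(1/4)x-7/16)(-4x²-5x+21) + (-(15/16)x-45/16)
  -4x²-5x+21 = ((64/15)x-112/15)(-(15/16)x-45/16) + (0)
Last nonzero remainder: -(15/16)x-45/16. Dividing through by -15/16 gives the monic gcd x+3.

x+3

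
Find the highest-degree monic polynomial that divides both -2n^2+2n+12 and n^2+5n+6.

n+2

Repeated division with remainder:
  -2n^2+2n+12 = (-2)(n^2+5n+6) + (12n+24)
  n^2+5n+6 = ((1/12)n+1/4)(12n+24) + (0)
Last nonzero remainder: 12n+24. Dividing through by 12 gives the monic gcd n+2.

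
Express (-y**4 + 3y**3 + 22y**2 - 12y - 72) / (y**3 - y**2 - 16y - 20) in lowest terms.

(-y**3 + 5y**2 + 12y - 36)/(y**2 - 3y - 10)

Repeated division with remainder:
  -y**4 + 3y**3 + 22y**2 - 12y - 72 = (-y + 2)(y**3 - y**2 - 16y - 20) + (8y**2 - 32)
  y**3 - y**2 - 16y - 20 = ((1/8)y - 1/8)(8y**2 - 32) + (-12y - 24)
  8y**2 - 32 = (-(2/3)y + 4/3)(-12y - 24) + (0)
Last nonzero remainder: -12y - 24. Dividing through by -12 gives the monic gcd y + 2.
Cancel y + 2 from numerator and denominator to get the reduced form.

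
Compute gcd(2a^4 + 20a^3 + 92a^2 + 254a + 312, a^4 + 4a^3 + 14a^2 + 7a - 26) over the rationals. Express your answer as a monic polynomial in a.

a^2 + 3a + 13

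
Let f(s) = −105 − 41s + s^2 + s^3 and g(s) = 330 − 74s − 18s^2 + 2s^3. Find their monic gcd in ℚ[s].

Repeated division with remainder:
  s^3 + s^2 − 41s − 105 = (1/2)(2s^3 − 18s^2 − 74s + 330) + (10s^2 − 4s − 270)
  2s^3 − 18s^2 − 74s + 330 = ((1/5)s − 43/25)(10s^2 − 4s − 270) + (−(672/25)s − 672/5)
  10s^2 − 4s − 270 = (−(125/336)s + 225/112)(−(672/25)s − 672/5) + (0)
Last nonzero remainder: −(672/25)s − 672/5. Dividing through by −672/25 gives the monic gcd s + 5.

5 + s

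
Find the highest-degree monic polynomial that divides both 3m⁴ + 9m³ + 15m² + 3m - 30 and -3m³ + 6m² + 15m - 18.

m² + m - 2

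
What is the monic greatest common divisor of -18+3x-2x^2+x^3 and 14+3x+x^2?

1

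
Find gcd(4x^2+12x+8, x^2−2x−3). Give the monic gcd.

x+1

By polynomial division,
  4x^2+12x+8 = (4)(x^2−2x−3) + (20x+20)
  x^2−2x−3 = ((1/20)x−3/20)(20x+20) + (0)
Last nonzero remainder: 20x+20. Dividing through by 20 gives the monic gcd x+1.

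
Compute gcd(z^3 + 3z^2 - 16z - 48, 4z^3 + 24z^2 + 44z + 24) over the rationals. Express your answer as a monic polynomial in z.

Repeated division with remainder:
  z^3 + 3z^2 - 16z - 48 = (1/4)(4z^3 + 24z^2 + 44z + 24) + (-3z^2 - 27z - 54)
  4z^3 + 24z^2 + 44z + 24 = (-(4/3)z + 4)(-3z^2 - 27z - 54) + (80z + 240)
  -3z^2 - 27z - 54 = (-(3/80)z - 9/40)(80z + 240) + (0)
Last nonzero remainder: 80z + 240. Dividing through by 80 gives the monic gcd z + 3.

z + 3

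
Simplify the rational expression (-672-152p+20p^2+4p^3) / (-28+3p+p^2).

Repeated division with remainder:
  4p^3+20p^2-152p-672 = (4p+8)(p^2+3p-28) + (-64p-448)
  p^2+3p-28 = (-(1/64)p+1/16)(-64p-448) + (0)
Last nonzero remainder: -64p-448. Dividing through by -64 gives the monic gcd p+7.
Cancel p+7 from numerator and denominator to get the reduced form.

(-96-8p+4p^2)/(-4+p)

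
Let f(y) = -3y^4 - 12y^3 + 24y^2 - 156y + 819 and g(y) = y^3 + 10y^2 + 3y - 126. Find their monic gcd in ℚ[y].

y^2 + 4y - 21

Repeated division with remainder:
  -3y^4 - 12y^3 + 24y^2 - 156y + 819 = (-3y + 18)(y^3 + 10y^2 + 3y - 126) + (-147y^2 - 588y + 3087)
  y^3 + 10y^2 + 3y - 126 = (-(1/147)y - 2/49)(-147y^2 - 588y + 3087) + (0)
Last nonzero remainder: -147y^2 - 588y + 3087. Dividing through by -147 gives the monic gcd y^2 + 4y - 21.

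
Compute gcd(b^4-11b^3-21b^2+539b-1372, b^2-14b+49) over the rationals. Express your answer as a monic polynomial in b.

Euclidean algorithm in ℚ[b]:
  b^4-11b^3-21b^2+539b-1372 = (b^2+3b-28)(b^2-14b+49) + (0)
The last nonzero remainder b^2-14b+49 is already monic.

b^2-14b+49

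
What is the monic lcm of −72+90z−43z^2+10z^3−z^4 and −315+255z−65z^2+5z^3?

1512−2610z+1875z^2−730z^3+164z^4−20z^5+z^6

Repeated division with remainder:
  −z^4+10z^3−43z^2+90z−72 = (−(1/5)z−3/5)(5z^3−65z^2+255z−315) + (−31z^2+180z−261)
  5z^3−65z^2+255z−315 = (−(5/31)z+1115/961)(−31z^2+180z−261) + ((3900/961)z−11700/961)
  −31z^2+180z−261 = (−(29791/3900)z+27869/1300)((3900/961)z−11700/961) + (0)
Last nonzero remainder: (3900/961)z−11700/961. Dividing through by 3900/961 gives the monic gcd z−3.
Then lcm(f, g) = f·g / gcd(f, g); expanding and making the result monic gives the answer.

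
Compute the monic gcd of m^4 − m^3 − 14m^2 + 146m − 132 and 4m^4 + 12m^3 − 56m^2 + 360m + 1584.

Euclidean algorithm in ℚ[m]:
  m^4 − m^3 − 14m^2 + 146m − 132 = (1/4)(4m^4 + 12m^3 − 56m^2 + 360m + 1584) + (−4m^3 + 56m − 528)
  4m^4 + 12m^3 − 56m^2 + 360m + 1584 = (−m − 3)(−4m^3 + 56m − 528) + (0)
Last nonzero remainder: −4m^3 + 56m − 528. Dividing through by −4 gives the monic gcd m^3 − 14m + 132.

m^3 − 14m + 132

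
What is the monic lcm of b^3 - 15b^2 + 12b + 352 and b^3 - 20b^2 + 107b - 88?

b^4 - 16b^3 + 27b^2 + 340b - 352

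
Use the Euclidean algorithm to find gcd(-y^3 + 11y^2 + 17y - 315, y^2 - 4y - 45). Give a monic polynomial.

Euclidean algorithm in ℚ[y]:
  -y^3 + 11y^2 + 17y - 315 = (-y + 7)(y^2 - 4y - 45) + (0)
The last nonzero remainder y^2 - 4y - 45 is already monic.

y^2 - 4y - 45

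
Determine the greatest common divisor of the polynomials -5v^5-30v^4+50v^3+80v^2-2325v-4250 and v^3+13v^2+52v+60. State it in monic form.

Euclidean algorithm in ℚ[v]:
  -5v^5-30v^4+50v^3+80v^2-2325v-4250 = (-5v^2+35v-145)(v^3+13v^2+52v+60) + (445v^2+3115v+4450)
  v^3+13v^2+52v+60 = ((1/445)v+6/445)(445v^2+3115v+4450) + (0)
Last nonzero remainder: 445v^2+3115v+4450. Dividing through by 445 gives the monic gcd v^2+7v+10.

v^2+7v+10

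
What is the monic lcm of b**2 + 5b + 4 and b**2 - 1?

By polynomial division,
  b**2 + 5b + 4 = (b**2 - 1) + (5b + 5)
  b**2 - 1 = ((1/5)b - 1/5)(5b + 5) + (0)
Last nonzero remainder: 5b + 5. Dividing through by 5 gives the monic gcd b + 1.
Then lcm(f, g) = f·g / gcd(f, g); expanding and making the result monic gives the answer.

b**3 + 4b**2 - b - 4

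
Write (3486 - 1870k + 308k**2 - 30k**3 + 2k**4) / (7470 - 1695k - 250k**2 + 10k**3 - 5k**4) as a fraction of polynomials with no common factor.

By polynomial division,
  2k**4 - 30k**3 + 308k**2 - 1870k + 3486 = (-2/5)(-5k**4 + 10k**3 - 250k**2 - 1695k + 7470) + (-26k**3 + 208k**2 - 2548k + 6474)
  -5k**4 + 10k**3 - 250k**2 - 1695k + 7470 = ((5/26)k + 15/13)(-26k**3 + 208k**2 - 2548k + 6474) + (0)
Last nonzero remainder: -26k**3 + 208k**2 - 2548k + 6474. Dividing through by -26 gives the monic gcd k**3 - 8k**2 + 98k - 249.
Cancel k**3 - 8k**2 + 98k - 249 from numerator and denominator to get the reduced form.

(14 - 2k)/(30 + 5k)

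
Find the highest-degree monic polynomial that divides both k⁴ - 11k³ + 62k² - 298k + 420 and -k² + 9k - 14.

k² - 9k + 14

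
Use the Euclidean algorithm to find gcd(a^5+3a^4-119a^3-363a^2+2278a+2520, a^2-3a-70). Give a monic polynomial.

Repeated division with remainder:
  a^5+3a^4-119a^3-363a^2+2278a+2520 = (a^3+6a^2-31a-36)(a^2-3a-70) + (0)
The last nonzero remainder a^2-3a-70 is already monic.

a^2-3a-70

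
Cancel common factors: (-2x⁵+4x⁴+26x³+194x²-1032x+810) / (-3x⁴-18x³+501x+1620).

Apply the Euclidean algorithm:
  -2x⁵+4x⁴+26x³+194x²-1032x+810 = ((2/3)x-16/3)(-3x⁴-18x³+501x+1620) + (-70x³-140x²+560x+9450)
  -3x⁴-18x³+501x+1620 = ((3/70)x+6/35)(-70x³-140x²+560x+9450) + (0)
Last nonzero remainder: -70x³-140x²+560x+9450. Dividing through by -70 gives the monic gcd x³+2x²-8x-135.
Cancel x³+2x²-8x-135 from numerator and denominator to get the reduced form.

(2x²-8x+6)/(3x+12)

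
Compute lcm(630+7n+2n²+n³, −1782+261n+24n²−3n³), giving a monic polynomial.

Euclidean algorithm in ℚ[n]:
  n³+2n²+7n+630 = (−1/3)(−3n³+24n²+261n−1782) + (10n²+94n+36)
  −3n³+24n²+261n−1782 = (−(3/10)n+261/50)(10n²+94n+36) + (−(5472/25)n−49248/25)
  10n²+94n+36 = (−(125/2736)n−25/1368)(−(5472/25)n−49248/25) + (0)
Last nonzero remainder: −(5472/25)n−49248/25. Dividing through by −5472/25 gives the monic gcd n+9.
Then lcm(f, g) = f·g / gcd(f, g); expanding and making the result monic gives the answer.

41580−10248n+643n²+39n³−15n⁴+n⁵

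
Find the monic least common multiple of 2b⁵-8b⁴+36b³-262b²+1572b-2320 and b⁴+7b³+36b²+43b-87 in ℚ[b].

b⁷-2b⁶+7b⁵-83b⁴+470b³+805b²-4678b+3480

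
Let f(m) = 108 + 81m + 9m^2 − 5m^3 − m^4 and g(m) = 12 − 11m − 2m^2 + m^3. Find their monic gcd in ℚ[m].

−12 − m + m^2

By polynomial division,
  −m^4 − 5m^3 + 9m^2 + 81m + 108 = (−m − 7)(m^3 − 2m^2 − 11m + 12) + (−16m^2 + 16m + 192)
  m^3 − 2m^2 − 11m + 12 = (−(1/16)m + 1/16)(−16m^2 + 16m + 192) + (0)
Last nonzero remainder: −16m^2 + 16m + 192. Dividing through by −16 gives the monic gcd m^2 − m − 12.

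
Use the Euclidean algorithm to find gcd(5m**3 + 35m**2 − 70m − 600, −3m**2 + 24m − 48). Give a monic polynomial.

By polynomial division,
  5m**3 + 35m**2 − 70m − 600 = (−(5/3)m − 25)(−3m**2 + 24m − 48) + (450m − 1800)
  −3m**2 + 24m − 48 = (−(1/150)m + 2/75)(450m − 1800) + (0)
Last nonzero remainder: 450m − 1800. Dividing through by 450 gives the monic gcd m − 4.

m − 4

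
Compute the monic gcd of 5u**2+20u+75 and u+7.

Euclidean algorithm in ℚ[u]:
  5u**2+20u+75 = (5u-15)(u+7) + (180)
  u+7 = ((1/180)u+7/180)(180) + (0)
The last nonzero remainder is the constant 180, so the polynomials are coprime and gcd = 1.

1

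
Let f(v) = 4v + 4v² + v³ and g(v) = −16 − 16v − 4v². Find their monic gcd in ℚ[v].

Euclidean algorithm in ℚ[v]:
  v³ + 4v² + 4v = (−(1/4)v)(−4v² − 16v − 16) + (0)
Last nonzero remainder: −4v² − 16v − 16. Dividing through by −4 gives the monic gcd v² + 4v + 4.

4 + 4v + v²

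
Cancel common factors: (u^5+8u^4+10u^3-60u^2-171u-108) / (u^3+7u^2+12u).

(u^3+u^2-9u-9)/(u)

Repeated division with remainder:
  u^5+8u^4+10u^3-60u^2-171u-108 = (u^2+u-9)(u^3+7u^2+12u) + (-9u^2-63u-108)
  u^3+7u^2+12u = (-(1/9)u)(-9u^2-63u-108) + (0)
Last nonzero remainder: -9u^2-63u-108. Dividing through by -9 gives the monic gcd u^2+7u+12.
Cancel u^2+7u+12 from numerator and denominator to get the reduced form.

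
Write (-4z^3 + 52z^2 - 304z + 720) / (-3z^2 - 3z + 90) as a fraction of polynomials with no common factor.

(4z^2 - 32z + 144)/(3z + 18)

Apply the Euclidean algorithm:
  -4z^3 + 52z^2 - 304z + 720 = ((4/3)z - 56/3)(-3z^2 - 3z + 90) + (-480z + 2400)
  -3z^2 - 3z + 90 = ((1/160)z + 3/80)(-480z + 2400) + (0)
Last nonzero remainder: -480z + 2400. Dividing through by -480 gives the monic gcd z - 5.
Cancel z - 5 from numerator and denominator to get the reduced form.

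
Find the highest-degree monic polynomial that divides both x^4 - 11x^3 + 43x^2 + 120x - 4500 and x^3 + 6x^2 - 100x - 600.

x^2 - 4x - 60

Repeated division with remainder:
  x^4 - 11x^3 + 43x^2 + 120x - 4500 = (x - 17)(x^3 + 6x^2 - 100x - 600) + (245x^2 - 980x - 14700)
  x^3 + 6x^2 - 100x - 600 = ((1/245)x + 2/49)(245x^2 - 980x - 14700) + (0)
Last nonzero remainder: 245x^2 - 980x - 14700. Dividing through by 245 gives the monic gcd x^2 - 4x - 60.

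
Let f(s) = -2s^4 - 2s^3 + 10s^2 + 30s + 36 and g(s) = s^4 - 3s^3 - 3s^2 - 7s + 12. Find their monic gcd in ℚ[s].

s^2 + 2s + 3

By polynomial division,
  -2s^4 - 2s^3 + 10s^2 + 30s + 36 = (-2)(s^4 - 3s^3 - 3s^2 - 7s + 12) + (-8s^3 + 4s^2 + 16s + 60)
  s^4 - 3s^3 - 3s^2 - 7s + 12 = (-(1/8)s + 5/16)(-8s^3 + 4s^2 + 16s + 60) + (-(9/4)s^2 - (9/2)s - 27/4)
  -8s^3 + 4s^2 + 16s + 60 = ((32/9)s - 80/9)(-(9/4)s^2 - (9/2)s - 27/4) + (0)
Last nonzero remainder: -(9/4)s^2 - (9/2)s - 27/4. Dividing through by -9/4 gives the monic gcd s^2 + 2s + 3.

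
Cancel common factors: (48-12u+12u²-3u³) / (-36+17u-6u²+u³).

Repeated division with remainder:
  -3u³+12u²-12u+48 = (-3)(u³-6u²+17u-36) + (-6u²+39u-60)
  u³-6u²+17u-36 = (-(1/6)u-1/12)(-6u²+39u-60) + ((41/4)u-41)
  -6u²+39u-60 = (-(24/41)u+60/41)((41/4)u-41) + (0)
Last nonzero remainder: (41/4)u-41. Dividing through by 41/4 gives the monic gcd u-4.
Cancel u-4 from numerator and denominator to get the reduced form.

(-12-3u²)/(9-2u+u²)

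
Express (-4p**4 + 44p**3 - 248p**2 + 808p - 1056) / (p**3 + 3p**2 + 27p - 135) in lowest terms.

(-4p**3 + 32p**2 - 152p + 352)/(p**2 + 6p + 45)

By polynomial division,
  -4p**4 + 44p**3 - 248p**2 + 808p - 1056 = (-4p + 56)(p**3 + 3p**2 + 27p - 135) + (-308p**2 - 1244p + 6504)
  p**3 + 3p**2 + 27p - 135 = (-(1/308)p + 20/5929)(-308p**2 - 1244p + 6504) + ((310165/5929)p - 930495/5929)
  -308p**2 - 1244p + 6504 = (-(1826132/310165)p - 12854072/310165)((310165/5929)p - 930495/5929) + (0)
Last nonzero remainder: (310165/5929)p - 930495/5929. Dividing through by 310165/5929 gives the monic gcd p - 3.
Cancel p - 3 from numerator and denominator to get the reduced form.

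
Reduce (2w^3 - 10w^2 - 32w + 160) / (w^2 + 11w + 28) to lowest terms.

By polynomial division,
  2w^3 - 10w^2 - 32w + 160 = (2w - 32)(w^2 + 11w + 28) + (264w + 1056)
  w^2 + 11w + 28 = ((1/264)w + 7/264)(264w + 1056) + (0)
Last nonzero remainder: 264w + 1056. Dividing through by 264 gives the monic gcd w + 4.
Cancel w + 4 from numerator and denominator to get the reduced form.

(2w^2 - 18w + 40)/(w + 7)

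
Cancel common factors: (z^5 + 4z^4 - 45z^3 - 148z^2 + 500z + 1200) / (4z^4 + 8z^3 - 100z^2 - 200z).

(z^2 + 2z - 24)/(4z)

Euclidean algorithm in ℚ[z]:
  z^5 + 4z^4 - 45z^3 - 148z^2 + 500z + 1200 = ((1/4)z + 1/2)(4z^4 + 8z^3 - 100z^2 - 200z) + (-24z^3 - 48z^2 + 600z + 1200)
  4z^4 + 8z^3 - 100z^2 - 200z = (-(1/6)z)(-24z^3 - 48z^2 + 600z + 1200) + (0)
Last nonzero remainder: -24z^3 - 48z^2 + 600z + 1200. Dividing through by -24 gives the monic gcd z^3 + 2z^2 - 25z - 50.
Cancel z^3 + 2z^2 - 25z - 50 from numerator and denominator to get the reduced form.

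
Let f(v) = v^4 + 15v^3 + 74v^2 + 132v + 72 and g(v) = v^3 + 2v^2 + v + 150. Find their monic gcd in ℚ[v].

v + 6

Euclidean algorithm in ℚ[v]:
  v^4 + 15v^3 + 74v^2 + 132v + 72 = (v + 13)(v^3 + 2v^2 + v + 150) + (47v^2 - 31v - 1878)
  v^3 + 2v^2 + v + 150 = ((1/47)v + 125/2209)(47v^2 - 31v - 1878) + ((94350/2209)v + 566100/2209)
  47v^2 - 31v - 1878 = ((103823/94350)v - 691417/94350)((94350/2209)v + 566100/2209) + (0)
Last nonzero remainder: (94350/2209)v + 566100/2209. Dividing through by 94350/2209 gives the monic gcd v + 6.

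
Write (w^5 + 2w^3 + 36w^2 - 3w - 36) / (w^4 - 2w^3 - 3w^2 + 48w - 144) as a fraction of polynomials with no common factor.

By polynomial division,
  w^5 + 2w^3 + 36w^2 - 3w - 36 = (w + 2)(w^4 - 2w^3 - 3w^2 + 48w - 144) + (9w^3 - 6w^2 + 45w + 252)
  w^4 - 2w^3 - 3w^2 + 48w - 144 = ((1/9)w - 4/27)(9w^3 - 6w^2 + 45w + 252) + (-(80/9)w^2 + (80/3)w - 320/3)
  9w^3 - 6w^2 + 45w + 252 = (-(81/80)w - 189/80)(-(80/9)w^2 + (80/3)w - 320/3) + (0)
Last nonzero remainder: -(80/9)w^2 + (80/3)w - 320/3. Dividing through by -80/9 gives the monic gcd w^2 - 3w + 12.
Cancel w^2 - 3w + 12 from numerator and denominator to get the reduced form.

(w^3 + 3w^2 - w - 3)/(w^2 + w - 12)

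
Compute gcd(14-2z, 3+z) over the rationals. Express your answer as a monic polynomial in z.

1

Repeated division with remainder:
  -2z+14 = (-2)(z+3) + (20)
  z+3 = ((1/20)z+3/20)(20) + (0)
The last nonzero remainder is the constant 20, so the polynomials are coprime and gcd = 1.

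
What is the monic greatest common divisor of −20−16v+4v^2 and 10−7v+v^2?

By polynomial division,
  4v^2−16v−20 = (4)(v^2−7v+10) + (12v−60)
  v^2−7v+10 = ((1/12)v−1/6)(12v−60) + (0)
Last nonzero remainder: 12v−60. Dividing through by 12 gives the monic gcd v−5.

−5+v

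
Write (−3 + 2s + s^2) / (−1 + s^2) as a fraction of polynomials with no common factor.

(3 + s)/(1 + s)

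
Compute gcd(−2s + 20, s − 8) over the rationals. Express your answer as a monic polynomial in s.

1

Apply the Euclidean algorithm:
  −2s + 20 = (−2)(s − 8) + (4)
  s − 8 = ((1/4)s − 2)(4) + (0)
The last nonzero remainder is the constant 4, so the polynomials are coprime and gcd = 1.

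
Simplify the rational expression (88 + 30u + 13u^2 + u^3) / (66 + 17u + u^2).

Apply the Euclidean algorithm:
  u^3 + 13u^2 + 30u + 88 = (u - 4)(u^2 + 17u + 66) + (32u + 352)
  u^2 + 17u + 66 = ((1/32)u + 3/16)(32u + 352) + (0)
Last nonzero remainder: 32u + 352. Dividing through by 32 gives the monic gcd u + 11.
Cancel u + 11 from numerator and denominator to get the reduced form.

(8 + 2u + u^2)/(6 + u)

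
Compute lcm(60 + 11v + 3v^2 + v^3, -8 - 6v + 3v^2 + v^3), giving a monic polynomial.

Apply the Euclidean algorithm:
  v^3 + 3v^2 + 11v + 60 = (v^3 + 3v^2 - 6v - 8) + (17v + 68)
  v^3 + 3v^2 - 6v - 8 = ((1/17)v^2 - (1/17)v - 2/17)(17v + 68) + (0)
Last nonzero remainder: 17v + 68. Dividing through by 17 gives the monic gcd v + 4.
Then lcm(f, g) = f·g / gcd(f, g); expanding and making the result monic gives the answer.

-120 - 82v + 43v^2 + 6v^3 + 2v^4 + v^5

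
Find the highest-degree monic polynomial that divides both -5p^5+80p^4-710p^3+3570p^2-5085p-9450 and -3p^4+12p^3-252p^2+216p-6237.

p^2-6p+63

By polynomial division,
  -5p^5+80p^4-710p^3+3570p^2-5085p-9450 = ((5/3)p-20)(-3p^4+12p^3-252p^2+216p-6237) + (-50p^3-1830p^2+9630p-134190)
  -3p^4+12p^3-252p^2+216p-6237 = ((3/50)p-609/250)(-50p^3-1830p^2+9630p-134190) + (-(132192/25)p^2+(793152/25)p-8328096/25)
  -50p^3-1830p^2+9630p-134190 = ((625/66096)p+8875/22032)(-(132192/25)p^2+(793152/25)p-8328096/25) + (0)
Last nonzero remainder: -(132192/25)p^2+(793152/25)p-8328096/25. Dividing through by -132192/25 gives the monic gcd p^2-6p+63.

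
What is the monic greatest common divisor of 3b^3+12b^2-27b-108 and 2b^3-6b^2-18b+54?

Apply the Euclidean algorithm:
  3b^3+12b^2-27b-108 = (3/2)(2b^3-6b^2-18b+54) + (21b^2-189)
  2b^3-6b^2-18b+54 = ((2/21)b-2/7)(21b^2-189) + (0)
Last nonzero remainder: 21b^2-189. Dividing through by 21 gives the monic gcd b^2-9.

b^2-9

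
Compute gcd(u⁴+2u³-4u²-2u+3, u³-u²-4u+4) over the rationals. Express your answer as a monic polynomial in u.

u-1

By polynomial division,
  u⁴+2u³-4u²-2u+3 = (u+3)(u³-u²-4u+4) + (3u²+6u-9)
  u³-u²-4u+4 = ((1/3)u-1)(3u²+6u-9) + (5u-5)
  3u²+6u-9 = ((3/5)u+9/5)(5u-5) + (0)
Last nonzero remainder: 5u-5. Dividing through by 5 gives the monic gcd u-1.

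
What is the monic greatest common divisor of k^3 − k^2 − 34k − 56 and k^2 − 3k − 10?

k + 2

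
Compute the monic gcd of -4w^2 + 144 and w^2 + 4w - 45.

1

Repeated division with remainder:
  -4w^2 + 144 = (-4)(w^2 + 4w - 45) + (16w - 36)
  w^2 + 4w - 45 = ((1/16)w + 25/64)(16w - 36) + (-495/16)
  16w - 36 = (-(256/495)w + 64/55)(-495/16) + (0)
The last nonzero remainder is the constant -495/16, so the polynomials are coprime and gcd = 1.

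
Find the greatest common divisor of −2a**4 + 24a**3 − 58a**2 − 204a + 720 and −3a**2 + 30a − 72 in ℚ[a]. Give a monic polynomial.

a**2 − 10a + 24

Euclidean algorithm in ℚ[a]:
  −2a**4 + 24a**3 − 58a**2 − 204a + 720 = ((2/3)a**2 − (4/3)a − 10)(−3a**2 + 30a − 72) + (0)
Last nonzero remainder: −3a**2 + 30a − 72. Dividing through by −3 gives the monic gcd a**2 − 10a + 24.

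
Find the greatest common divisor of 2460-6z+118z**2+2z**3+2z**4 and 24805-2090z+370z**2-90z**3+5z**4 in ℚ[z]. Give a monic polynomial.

41+4z+z**2

By polynomial division,
  2z**4+2z**3+118z**2-6z+2460 = (2/5)(5z**4-90z**3+370z**2-2090z+24805) + (38z**3-30z**2+830z-7462)
  5z**4-90z**3+370z**2-2090z+24805 = ((5/38)z-1635/722)(38z**3-30z**2+830z-7462) + ((69620/361)z**2+(278480/361)z+2854420/361)
  38z**3-30z**2+830z-7462 = ((6859/34810)z-32851/34810)((69620/361)z**2+(278480/361)z+2854420/361) + (0)
Last nonzero remainder: (69620/361)z**2+(278480/361)z+2854420/361. Dividing through by 69620/361 gives the monic gcd z**2+4z+41.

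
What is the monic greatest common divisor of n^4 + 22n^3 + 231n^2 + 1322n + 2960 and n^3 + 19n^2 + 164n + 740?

Euclidean algorithm in ℚ[n]:
  n^4 + 22n^3 + 231n^2 + 1322n + 2960 = (n + 3)(n^3 + 19n^2 + 164n + 740) + (10n^2 + 90n + 740)
  n^3 + 19n^2 + 164n + 740 = ((1/10)n + 1)(10n^2 + 90n + 740) + (0)
Last nonzero remainder: 10n^2 + 90n + 740. Dividing through by 10 gives the monic gcd n^2 + 9n + 74.

n^2 + 9n + 74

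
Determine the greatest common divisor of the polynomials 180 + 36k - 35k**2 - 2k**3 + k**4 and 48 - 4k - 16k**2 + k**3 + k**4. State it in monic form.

Repeated division with remainder:
  k**4 - 2k**3 - 35k**2 + 36k + 180 = (k**4 + k**3 - 16k**2 - 4k + 48) + (-3k**3 - 19k**2 + 40k + 132)
  k**4 + k**3 - 16k**2 - 4k + 48 = (-(1/3)k + 16/9)(-3k**3 - 19k**2 + 40k + 132) + ((280/9)k**2 - (280/9)k - 560/3)
  -3k**3 - 19k**2 + 40k + 132 = (-(27/280)k - 99/140)((280/9)k**2 - (280/9)k - 560/3) + (0)
Last nonzero remainder: (280/9)k**2 - (280/9)k - 560/3. Dividing through by 280/9 gives the monic gcd k**2 - k - 6.

-6 - k + k**2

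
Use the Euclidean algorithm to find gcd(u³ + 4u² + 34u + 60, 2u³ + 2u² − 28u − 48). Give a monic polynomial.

Euclidean algorithm in ℚ[u]:
  u³ + 4u² + 34u + 60 = (1/2)(2u³ + 2u² − 28u − 48) + (3u² + 48u + 84)
  2u³ + 2u² − 28u − 48 = ((2/3)u − 10)(3u² + 48u + 84) + (396u + 792)
  3u² + 48u + 84 = ((1/132)u + 7/66)(396u + 792) + (0)
Last nonzero remainder: 396u + 792. Dividing through by 396 gives the monic gcd u + 2.

u + 2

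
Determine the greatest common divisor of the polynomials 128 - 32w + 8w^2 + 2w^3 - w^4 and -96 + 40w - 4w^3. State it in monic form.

Repeated division with remainder:
  -w^4 + 2w^3 + 8w^2 - 32w + 128 = ((1/4)w - 1/2)(-4w^3 + 40w - 96) + (-2w^2 + 12w + 80)
  -4w^3 + 40w - 96 = (2w + 12)(-2w^2 + 12w + 80) + (-264w - 1056)
  -2w^2 + 12w + 80 = ((1/132)w - 5/66)(-264w - 1056) + (0)
Last nonzero remainder: -264w - 1056. Dividing through by -264 gives the monic gcd w + 4.

4 + w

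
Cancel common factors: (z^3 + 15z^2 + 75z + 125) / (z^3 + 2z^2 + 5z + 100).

(z^2 + 10z + 25)/(z^2 - 3z + 20)

Apply the Euclidean algorithm:
  z^3 + 15z^2 + 75z + 125 = (z^3 + 2z^2 + 5z + 100) + (13z^2 + 70z + 25)
  z^3 + 2z^2 + 5z + 100 = ((1/13)z - 44/169)(13z^2 + 70z + 25) + ((3600/169)z + 18000/169)
  13z^2 + 70z + 25 = ((2197/3600)z + 169/720)((3600/169)z + 18000/169) + (0)
Last nonzero remainder: (3600/169)z + 18000/169. Dividing through by 3600/169 gives the monic gcd z + 5.
Cancel z + 5 from numerator and denominator to get the reduced form.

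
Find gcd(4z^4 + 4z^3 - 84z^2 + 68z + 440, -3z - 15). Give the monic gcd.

z + 5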